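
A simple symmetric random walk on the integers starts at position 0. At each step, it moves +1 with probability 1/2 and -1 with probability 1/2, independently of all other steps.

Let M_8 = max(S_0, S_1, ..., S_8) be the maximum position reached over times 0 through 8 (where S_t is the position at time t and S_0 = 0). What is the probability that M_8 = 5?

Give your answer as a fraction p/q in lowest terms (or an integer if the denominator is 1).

Let M_8 = max(S_0,...,S_8). Use the reflection principle: for j ≥ 1, #{paths with M_8 ≥ j} = #{S_8 ≥ j} + #{S_8 ≥ j+1}.
By reflection, #{M_8 ≥ 5} = #{S_8 ≥ 5} + #{S_8 ≥ 6} = 9 + 9 = 18.
#{M_8 ≥ 6} = #{S_8 ≥ 6} + #{S_8 ≥ 7} = 9 + 1 = 10.
#{M_8 = 5} = 18 - 10 = 8.
P(M_8 = 5) = 8/256 = 1/32

Answer: 1/32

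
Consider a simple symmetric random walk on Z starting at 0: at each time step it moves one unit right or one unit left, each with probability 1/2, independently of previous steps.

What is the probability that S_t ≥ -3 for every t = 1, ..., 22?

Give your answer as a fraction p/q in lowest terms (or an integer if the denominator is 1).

Let f(t,s) = #length-t paths at position s with S_1..S_t all ≥ -3.
f(t,s) = f(t-1,s-1) + f(t-1,s+1) for s ≥ -3; f(t,s) = 0 for s < -3.
t=0: f(0,0)=1
t=1: f(1,-1)=1 f(1,1)=1
t=2: f(2,-2)=1 f(2,0)=2 f(2,2)=1
t=3: f(3,-3)=1 f(3,-1)=3 f(3,1)=3 f(3,3)=1
t=4: f(4,-2)=4 f(4,0)=6 f(4,2)=4 f(4,4)=1
t=5: f(5,-3)=4 f(5,-1)=10 f(5,1)=10 f(5,3)=5 f(5,5)=1
t=6: f(6,-2)=14 f(6,0)=20 f(6,2)=15 f(6,4)=6 f(6,6)=1
t=7: f(7,-3)=14 f(7,-1)=34 f(7,1)=35 f(7,3)=21 f(7,5)=7 f(7,7)=1
t=8: f(8,-2)=48 f(8,0)=69 f(8,2)=56 f(8,4)=28 f(8,6)=8 f(8,8)=1
t=9: f(9,-3)=48 f(9,-1)=117 f(9,1)=125 f(9,3)=84 f(9,5)=36 f(9,7)=9 f(9,9)=1
t=10: f(10,-2)=165 f(10,0)=242 f(10,2)=209 f(10,4)=120 f(10,6)=45 f(10,8)=10 f(10,10)=1
t=11: f(11,-3)=165 f(11,-1)=407 f(11,1)=451 f(11,3)=329 f(11,5)=165 f(11,7)=55 f(11,9)=11 f(11,11)=1
t=12: f(12,-2)=572 f(12,0)=858 f(12,2)=780 f(12,4)=494 f(12,6)=220 f(12,8)=66 f(12,10)=12 f(12,12)=1
t=13: f(13,-3)=572 f(13,-1)=1430 f(13,1)=1638 f(13,3)=1274 f(13,5)=714 f(13,7)=286 f(13,9)=78 f(13,11)=13 f(13,13)=1
t=14: f(14,-2)=2002 f(14,0)=3068 f(14,2)=2912 f(14,4)=1988 f(14,6)=1000 f(14,8)=364 f(14,10)=91 f(14,12)=14 f(14,14)=1
t=15: f(15,-3)=2002 f(15,-1)=5070 f(15,1)=5980 f(15,3)=4900 f(15,5)=2988 f(15,7)=1364 f(15,9)=455 f(15,11)=105 f(15,13)=15 f(15,15)=1
t=16: f(16,-2)=7072 f(16,0)=11050 f(16,2)=10880 f(16,4)=7888 f(16,6)=4352 f(16,8)=1819 f(16,10)=560 f(16,12)=120 f(16,14)=16 f(16,16)=1
t=17: f(17,-3)=7072 f(17,-1)=18122 f(17,1)=21930 f(17,3)=18768 f(17,5)=12240 f(17,7)=6171 f(17,9)=2379 f(17,11)=680 f(17,13)=136 f(17,15)=17 f(17,17)=1
t=18: f(18,-2)=25194 f(18,0)=40052 f(18,2)=40698 f(18,4)=31008 f(18,6)=18411 f(18,8)=8550 f(18,10)=3059 f(18,12)=816 f(18,14)=153 f(18,16)=18 f(18,18)=1
t=19: f(19,-3)=25194 f(19,-1)=65246 f(19,1)=80750 f(19,3)=71706 f(19,5)=49419 f(19,7)=26961 f(19,9)=11609 f(19,11)=3875 f(19,13)=969 f(19,15)=171 f(19,17)=19 f(19,19)=1
t=20: f(20,-2)=90440 f(20,0)=145996 f(20,2)=152456 f(20,4)=121125 f(20,6)=76380 f(20,8)=38570 f(20,10)=15484 f(20,12)=4844 f(20,14)=1140 f(20,16)=190 f(20,18)=20 f(20,20)=1
t=21: f(21,-3)=90440 f(21,-1)=236436 f(21,1)=298452 f(21,3)=273581 f(21,5)=197505 f(21,7)=114950 f(21,9)=54054 f(21,11)=20328 f(21,13)=5984 f(21,15)=1330 f(21,17)=210 f(21,19)=21 f(21,21)=1
t=22: f(22,-2)=326876 f(22,0)=534888 f(22,2)=572033 f(22,4)=471086 f(22,6)=312455 f(22,8)=169004 f(22,10)=74382 f(22,12)=26312 f(22,14)=7314 f(22,16)=1540 f(22,18)=231 f(22,20)=22 f(22,22)=1
Σ_s f(22,s) = 2496144
P = 2496144/4194304 = 156009/262144

Answer: 156009/262144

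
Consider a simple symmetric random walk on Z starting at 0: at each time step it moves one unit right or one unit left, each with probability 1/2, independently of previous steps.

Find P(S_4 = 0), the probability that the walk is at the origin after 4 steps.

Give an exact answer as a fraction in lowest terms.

To return to 0 after 4 steps: need exactly 2 steps of +1 and 2 of -1.
Favorable paths: C(4,2) = 6
Total paths: 2^4 = 16
P = 6/16 = 3/8

Answer: 3/8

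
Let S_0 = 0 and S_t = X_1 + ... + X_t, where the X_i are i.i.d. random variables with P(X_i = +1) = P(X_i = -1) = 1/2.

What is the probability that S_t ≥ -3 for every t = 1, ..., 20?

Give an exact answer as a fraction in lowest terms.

Answer: 323323/524288

Derivation:
Let f(t,s) = #length-t paths at position s with S_1..S_t all ≥ -3.
f(t,s) = f(t-1,s-1) + f(t-1,s+1) for s ≥ -3; f(t,s) = 0 for s < -3.
t=0: f(0,0)=1
t=1: f(1,-1)=1 f(1,1)=1
t=2: f(2,-2)=1 f(2,0)=2 f(2,2)=1
t=3: f(3,-3)=1 f(3,-1)=3 f(3,1)=3 f(3,3)=1
t=4: f(4,-2)=4 f(4,0)=6 f(4,2)=4 f(4,4)=1
t=5: f(5,-3)=4 f(5,-1)=10 f(5,1)=10 f(5,3)=5 f(5,5)=1
t=6: f(6,-2)=14 f(6,0)=20 f(6,2)=15 f(6,4)=6 f(6,6)=1
t=7: f(7,-3)=14 f(7,-1)=34 f(7,1)=35 f(7,3)=21 f(7,5)=7 f(7,7)=1
t=8: f(8,-2)=48 f(8,0)=69 f(8,2)=56 f(8,4)=28 f(8,6)=8 f(8,8)=1
t=9: f(9,-3)=48 f(9,-1)=117 f(9,1)=125 f(9,3)=84 f(9,5)=36 f(9,7)=9 f(9,9)=1
t=10: f(10,-2)=165 f(10,0)=242 f(10,2)=209 f(10,4)=120 f(10,6)=45 f(10,8)=10 f(10,10)=1
t=11: f(11,-3)=165 f(11,-1)=407 f(11,1)=451 f(11,3)=329 f(11,5)=165 f(11,7)=55 f(11,9)=11 f(11,11)=1
t=12: f(12,-2)=572 f(12,0)=858 f(12,2)=780 f(12,4)=494 f(12,6)=220 f(12,8)=66 f(12,10)=12 f(12,12)=1
t=13: f(13,-3)=572 f(13,-1)=1430 f(13,1)=1638 f(13,3)=1274 f(13,5)=714 f(13,7)=286 f(13,9)=78 f(13,11)=13 f(13,13)=1
t=14: f(14,-2)=2002 f(14,0)=3068 f(14,2)=2912 f(14,4)=1988 f(14,6)=1000 f(14,8)=364 f(14,10)=91 f(14,12)=14 f(14,14)=1
t=15: f(15,-3)=2002 f(15,-1)=5070 f(15,1)=5980 f(15,3)=4900 f(15,5)=2988 f(15,7)=1364 f(15,9)=455 f(15,11)=105 f(15,13)=15 f(15,15)=1
t=16: f(16,-2)=7072 f(16,0)=11050 f(16,2)=10880 f(16,4)=7888 f(16,6)=4352 f(16,8)=1819 f(16,10)=560 f(16,12)=120 f(16,14)=16 f(16,16)=1
t=17: f(17,-3)=7072 f(17,-1)=18122 f(17,1)=21930 f(17,3)=18768 f(17,5)=12240 f(17,7)=6171 f(17,9)=2379 f(17,11)=680 f(17,13)=136 f(17,15)=17 f(17,17)=1
t=18: f(18,-2)=25194 f(18,0)=40052 f(18,2)=40698 f(18,4)=31008 f(18,6)=18411 f(18,8)=8550 f(18,10)=3059 f(18,12)=816 f(18,14)=153 f(18,16)=18 f(18,18)=1
t=19: f(19,-3)=25194 f(19,-1)=65246 f(19,1)=80750 f(19,3)=71706 f(19,5)=49419 f(19,7)=26961 f(19,9)=11609 f(19,11)=3875 f(19,13)=969 f(19,15)=171 f(19,17)=19 f(19,19)=1
t=20: f(20,-2)=90440 f(20,0)=145996 f(20,2)=152456 f(20,4)=121125 f(20,6)=76380 f(20,8)=38570 f(20,10)=15484 f(20,12)=4844 f(20,14)=1140 f(20,16)=190 f(20,18)=20 f(20,20)=1
Σ_s f(20,s) = 646646
P = 646646/1048576 = 323323/524288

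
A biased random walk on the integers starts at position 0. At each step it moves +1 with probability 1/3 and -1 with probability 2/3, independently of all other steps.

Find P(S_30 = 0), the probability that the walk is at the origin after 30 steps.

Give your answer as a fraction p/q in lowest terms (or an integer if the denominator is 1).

To be at 0 after 30 steps: need exactly 15 steps of +1 and 15 of -1.
Number of such sequences: C(30,15) = 155117520
Each has probability (1/3)^15 · (2/3)^15 = 32768/205891132094649
P = 155117520 · 32768/205891132094649 = 564765655040/22876792454961

Answer: 564765655040/22876792454961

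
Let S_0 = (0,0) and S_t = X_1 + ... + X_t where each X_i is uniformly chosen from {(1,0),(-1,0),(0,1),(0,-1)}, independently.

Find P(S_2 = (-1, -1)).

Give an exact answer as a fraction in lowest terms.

Answer: 1/8

Derivation:
Let h be the number of horizontal steps (so 2-h are vertical). To end at (-1,-1) need (h-1)/2 right-steps and ((2-h)-1)/2 up-steps.
Sum over h with 1 ≤ h ≤ 1, h ≡ 1 (mod 2), 2-h ≡ 1 (mod 2):
h=1: C(2,1)·C(1,0)·C(1,0) = 2·1·1 = 2
Total favorable: 2
Total paths: 4^2 = 16
P = 2/16 = 1/8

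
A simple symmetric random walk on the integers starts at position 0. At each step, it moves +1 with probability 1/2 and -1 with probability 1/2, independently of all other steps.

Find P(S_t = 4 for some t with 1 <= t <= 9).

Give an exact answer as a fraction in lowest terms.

Count via complement. Let g(t,s) = #length-t paths at position s with S_1..S_t all ≠ 4.
g(t,s) = g(t-1,s-1) + g(t-1,s+1) for s ≠ 4; g(t,4) = 0.
t=0: g(0,0)=1
t=1: g(1,-1)=1 g(1,1)=1
t=2: g(2,-2)=1 g(2,0)=2 g(2,2)=1
t=3: g(3,-3)=1 g(3,-1)=3 g(3,1)=3 g(3,3)=1
t=4: g(4,-4)=1 g(4,-2)=4 g(4,0)=6 g(4,2)=4
t=5: g(5,-5)=1 g(5,-3)=5 g(5,-1)=10 g(5,1)=10 g(5,3)=4
t=6: g(6,-6)=1 g(6,-4)=6 g(6,-2)=15 g(6,0)=20 g(6,2)=14
t=7: g(7,-7)=1 g(7,-5)=7 g(7,-3)=21 g(7,-1)=35 g(7,1)=34 g(7,3)=14
t=8: g(8,-8)=1 g(8,-6)=8 g(8,-4)=28 g(8,-2)=56 g(8,0)=69 g(8,2)=48
t=9: g(9,-9)=1 g(9,-7)=9 g(9,-5)=36 g(9,-3)=84 g(9,-1)=125 g(9,1)=117 g(9,3)=48
Paths never hitting 4: Σ_s g(9,s) = 420
Paths hitting 4: 2^9 - 420 = 92
P = 92/512 = 23/128

Answer: 23/128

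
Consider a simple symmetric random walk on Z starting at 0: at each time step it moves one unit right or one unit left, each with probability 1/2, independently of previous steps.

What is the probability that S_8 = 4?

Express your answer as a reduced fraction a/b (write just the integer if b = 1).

To reach position 4 after 8 steps: need 6 steps of +1 and 2 of -1.
Favorable paths: C(8,6) = 28
Total paths: 2^8 = 256
P = 28/256 = 7/64

Answer: 7/64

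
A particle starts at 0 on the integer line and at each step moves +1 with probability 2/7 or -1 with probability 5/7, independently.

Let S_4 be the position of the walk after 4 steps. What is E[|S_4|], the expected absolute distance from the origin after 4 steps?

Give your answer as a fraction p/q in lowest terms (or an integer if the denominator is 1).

S_4 takes values m ≡ 0 (mod 2) with |m| ≤ 4; P(S_4=m) = C(4,(4+m)/2) · (2/7)^((4+m)/2) · (5/7)^((4-m)/2).
Distribution: P(S=-4)=625/2401, P(S=-2)=1000/2401, P(S=0)=600/2401, P(S=2)=160/2401, P(S=4)=16/2401
E[|S_4|] = Σ_m |m|·P(S_4=m) = 4884/2401

Answer: 4884/2401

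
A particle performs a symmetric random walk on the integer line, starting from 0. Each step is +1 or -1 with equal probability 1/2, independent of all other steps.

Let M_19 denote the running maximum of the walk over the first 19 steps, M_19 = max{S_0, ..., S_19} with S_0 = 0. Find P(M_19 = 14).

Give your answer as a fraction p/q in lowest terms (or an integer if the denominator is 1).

Answer: 171/524288

Derivation:
Let M_19 = max(S_0,...,S_19). Use the reflection principle: for j ≥ 1, #{paths with M_19 ≥ j} = #{S_19 ≥ j} + #{S_19 ≥ j+1}.
By reflection, #{M_19 ≥ 14} = #{S_19 ≥ 14} + #{S_19 ≥ 15} = 191 + 191 = 382.
#{M_19 ≥ 15} = #{S_19 ≥ 15} + #{S_19 ≥ 16} = 191 + 20 = 211.
#{M_19 = 14} = 382 - 211 = 171.
P(M_19 = 14) = 171/524288 = 171/524288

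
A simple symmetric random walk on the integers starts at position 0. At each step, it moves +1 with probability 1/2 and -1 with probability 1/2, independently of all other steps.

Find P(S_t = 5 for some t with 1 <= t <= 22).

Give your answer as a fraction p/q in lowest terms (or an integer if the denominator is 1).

Count via complement. Let g(t,s) = #length-t paths at position s with S_1..S_t all ≠ 5.
g(t,s) = g(t-1,s-1) + g(t-1,s+1) for s ≠ 5; g(t,5) = 0.
t=0: g(0,0)=1
t=1: g(1,-1)=1 g(1,1)=1
t=2: g(2,-2)=1 g(2,0)=2 g(2,2)=1
t=3: g(3,-3)=1 g(3,-1)=3 g(3,1)=3 g(3,3)=1
t=4: g(4,-4)=1 g(4,-2)=4 g(4,0)=6 g(4,2)=4 g(4,4)=1
t=5: g(5,-5)=1 g(5,-3)=5 g(5,-1)=10 g(5,1)=10 g(5,3)=5
t=6: g(6,-6)=1 g(6,-4)=6 g(6,-2)=15 g(6,0)=20 g(6,2)=15 g(6,4)=5
t=7: g(7,-7)=1 g(7,-5)=7 g(7,-3)=21 g(7,-1)=35 g(7,1)=35 g(7,3)=20
t=8: g(8,-8)=1 g(8,-6)=8 g(8,-4)=28 g(8,-2)=56 g(8,0)=70 g(8,2)=55 g(8,4)=20
t=9: g(9,-9)=1 g(9,-7)=9 g(9,-5)=36 g(9,-3)=84 g(9,-1)=126 g(9,1)=125 g(9,3)=75
t=10: g(10,-10)=1 g(10,-8)=10 g(10,-6)=45 g(10,-4)=120 g(10,-2)=210 g(10,0)=251 g(10,2)=200 g(10,4)=75
t=11: g(11,-11)=1 g(11,-9)=11 g(11,-7)=55 g(11,-5)=165 g(11,-3)=330 g(11,-1)=461 g(11,1)=451 g(11,3)=275
t=12: g(12,-12)=1 g(12,-10)=12 g(12,-8)=66 g(12,-6)=220 g(12,-4)=495 g(12,-2)=791 g(12,0)=912 g(12,2)=726 g(12,4)=275
t=13: g(13,-13)=1 g(13,-11)=13 g(13,-9)=78 g(13,-7)=286 g(13,-5)=715 g(13,-3)=1286 g(13,-1)=1703 g(13,1)=1638 g(13,3)=1001
t=14: g(14,-14)=1 g(14,-12)=14 g(14,-10)=91 g(14,-8)=364 g(14,-6)=1001 g(14,-4)=2001 g(14,-2)=2989 g(14,0)=3341 g(14,2)=2639 g(14,4)=1001
t=15: g(15,-15)=1 g(15,-13)=15 g(15,-11)=105 g(15,-9)=455 g(15,-7)=1365 g(15,-5)=3002 g(15,-3)=4990 g(15,-1)=6330 g(15,1)=5980 g(15,3)=3640
t=16: g(16,-16)=1 g(16,-14)=16 g(16,-12)=120 g(16,-10)=560 g(16,-8)=1820 g(16,-6)=4367 g(16,-4)=7992 g(16,-2)=11320 g(16,0)=12310 g(16,2)=9620 g(16,4)=3640
t=17: g(17,-17)=1 g(17,-15)=17 g(17,-13)=136 g(17,-11)=680 g(17,-9)=2380 g(17,-7)=6187 g(17,-5)=12359 g(17,-3)=19312 g(17,-1)=23630 g(17,1)=21930 g(17,3)=13260
t=18: g(18,-18)=1 g(18,-16)=18 g(18,-14)=153 g(18,-12)=816 g(18,-10)=3060 g(18,-8)=8567 g(18,-6)=18546 g(18,-4)=31671 g(18,-2)=42942 g(18,0)=45560 g(18,2)=35190 g(18,4)=13260
t=19: g(19,-19)=1 g(19,-17)=19 g(19,-15)=171 g(19,-13)=969 g(19,-11)=3876 g(19,-9)=11627 g(19,-7)=27113 g(19,-5)=50217 g(19,-3)=74613 g(19,-1)=88502 g(19,1)=80750 g(19,3)=48450
t=20: g(20,-20)=1 g(20,-18)=20 g(20,-16)=190 g(20,-14)=1140 g(20,-12)=4845 g(20,-10)=15503 g(20,-8)=38740 g(20,-6)=77330 g(20,-4)=124830 g(20,-2)=163115 g(20,0)=169252 g(20,2)=129200 g(20,4)=48450
t=21: g(21,-21)=1 g(21,-19)=21 g(21,-17)=210 g(21,-15)=1330 g(21,-13)=5985 g(21,-11)=20348 g(21,-9)=54243 g(21,-7)=116070 g(21,-5)=202160 g(21,-3)=287945 g(21,-1)=332367 g(21,1)=298452 g(21,3)=177650
t=22: g(22,-22)=1 g(22,-20)=22 g(22,-18)=231 g(22,-16)=1540 g(22,-14)=7315 g(22,-12)=26333 g(22,-10)=74591 g(22,-8)=170313 g(22,-6)=318230 g(22,-4)=490105 g(22,-2)=620312 g(22,0)=630819 g(22,2)=476102 g(22,4)=177650
Paths never hitting 5: Σ_s g(22,s) = 2993564
Paths hitting 5: 2^22 - 2993564 = 1200740
P = 1200740/4194304 = 300185/1048576

Answer: 300185/1048576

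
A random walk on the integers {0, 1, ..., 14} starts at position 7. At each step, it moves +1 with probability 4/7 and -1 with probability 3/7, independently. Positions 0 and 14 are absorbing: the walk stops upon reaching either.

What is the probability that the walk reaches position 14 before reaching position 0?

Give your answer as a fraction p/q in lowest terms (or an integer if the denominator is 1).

Answer: 16384/18571

Derivation:
Biased walk: p = 4/7, q = 3/7, r = q/p = 3/4
Gambler's ruin: P(hit 14 before 0 | start at 7) = (1 - r^a)/(1 - r^N)
r^7 = 2187/16384; r^14 = 4782969/268435456
P = (1 - 2187/16384) / (1 - 4782969/268435456) = 14197/16384 / 263652487/268435456 = 16384/18571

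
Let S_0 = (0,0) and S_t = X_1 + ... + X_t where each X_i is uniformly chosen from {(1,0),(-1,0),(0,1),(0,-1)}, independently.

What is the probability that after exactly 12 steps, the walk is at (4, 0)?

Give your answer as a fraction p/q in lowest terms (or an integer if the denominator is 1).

Let h be the number of horizontal steps (so 12-h are vertical). To end at (4,0) need (h+4)/2 right-steps and ((12-h)+0)/2 up-steps.
Sum over h with 4 ≤ h ≤ 12, h ≡ 0 (mod 2), 12-h ≡ 0 (mod 2):
h=4: C(12,4)·C(4,4)·C(8,4) = 495·1·70 = 34650
h=6: C(12,6)·C(6,5)·C(6,3) = 924·6·20 = 110880
h=8: C(12,8)·C(8,6)·C(4,2) = 495·28·6 = 83160
h=10: C(12,10)·C(10,7)·C(2,1) = 66·120·2 = 15840
h=12: C(12,12)·C(12,8)·C(0,0) = 1·495·1 = 495
Total favorable: 245025
Total paths: 4^12 = 16777216
P = 245025/16777216 = 245025/16777216

Answer: 245025/16777216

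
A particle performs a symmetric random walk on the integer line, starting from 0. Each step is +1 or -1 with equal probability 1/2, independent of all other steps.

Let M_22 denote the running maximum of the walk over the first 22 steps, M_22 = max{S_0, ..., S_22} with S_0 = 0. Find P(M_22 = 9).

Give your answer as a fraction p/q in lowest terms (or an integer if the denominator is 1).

Answer: 74613/4194304

Derivation:
Let M_22 = max(S_0,...,S_22). Use the reflection principle: for j ≥ 1, #{paths with M_22 ≥ j} = #{S_22 ≥ j} + #{S_22 ≥ j+1}.
By reflection, #{M_22 ≥ 9} = #{S_22 ≥ 9} + #{S_22 ≥ 10} = 110056 + 110056 = 220112.
#{M_22 ≥ 10} = #{S_22 ≥ 10} + #{S_22 ≥ 11} = 110056 + 35443 = 145499.
#{M_22 = 9} = 220112 - 145499 = 74613.
P(M_22 = 9) = 74613/4194304 = 74613/4194304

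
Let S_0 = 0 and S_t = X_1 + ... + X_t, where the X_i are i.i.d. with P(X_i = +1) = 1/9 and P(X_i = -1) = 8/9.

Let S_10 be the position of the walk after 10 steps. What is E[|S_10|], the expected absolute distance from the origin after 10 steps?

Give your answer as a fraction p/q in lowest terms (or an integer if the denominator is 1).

S_10 takes values m ≡ 0 (mod 2) with |m| ≤ 10; P(S_10=m) = C(10,(10+m)/2) · (1/9)^((10+m)/2) · (8/9)^((10-m)/2).
Distribution: P(S=-10)=1073741824/3486784401, P(S=-8)=1342177280/3486784401, P(S=-6)=83886080/387420489, P(S=-4)=83886080/1162261467, P(S=-2)=18350080/1162261467, P(S=0)=917504/387420489, P(S=2)=286720/1162261467, P(S=4)=20480/1162261467, P(S=6)=320/387420489, P(S=8)=80/3486784401, P(S=10)=1/3486784401
E[|S_10|] = Σ_m |m|·P(S_10=m) = 27123402250/3486784401

Answer: 27123402250/3486784401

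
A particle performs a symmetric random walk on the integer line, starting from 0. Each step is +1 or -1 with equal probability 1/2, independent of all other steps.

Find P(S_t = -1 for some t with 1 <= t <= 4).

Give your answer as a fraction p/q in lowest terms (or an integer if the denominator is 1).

Answer: 5/8

Derivation:
Count via complement. Let g(t,s) = #length-t paths at position s with S_1..S_t all ≠ -1.
g(t,s) = g(t-1,s-1) + g(t-1,s+1) for s ≠ -1; g(t,-1) = 0.
t=0: g(0,0)=1
t=1: g(1,1)=1
t=2: g(2,0)=1 g(2,2)=1
t=3: g(3,1)=2 g(3,3)=1
t=4: g(4,0)=2 g(4,2)=3 g(4,4)=1
Paths never hitting -1: Σ_s g(4,s) = 6
Paths hitting -1: 2^4 - 6 = 10
P = 10/16 = 5/8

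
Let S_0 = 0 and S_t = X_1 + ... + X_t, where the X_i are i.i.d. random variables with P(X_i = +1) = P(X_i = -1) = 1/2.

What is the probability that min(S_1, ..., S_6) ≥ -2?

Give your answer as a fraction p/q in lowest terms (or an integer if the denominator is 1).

Answer: 25/32

Derivation:
Let f(t,s) = #length-t paths at position s with S_1..S_t all ≥ -2.
f(t,s) = f(t-1,s-1) + f(t-1,s+1) for s ≥ -2; f(t,s) = 0 for s < -2.
t=0: f(0,0)=1
t=1: f(1,-1)=1 f(1,1)=1
t=2: f(2,-2)=1 f(2,0)=2 f(2,2)=1
t=3: f(3,-1)=3 f(3,1)=3 f(3,3)=1
t=4: f(4,-2)=3 f(4,0)=6 f(4,2)=4 f(4,4)=1
t=5: f(5,-1)=9 f(5,1)=10 f(5,3)=5 f(5,5)=1
t=6: f(6,-2)=9 f(6,0)=19 f(6,2)=15 f(6,4)=6 f(6,6)=1
Σ_s f(6,s) = 50
P = 50/64 = 25/32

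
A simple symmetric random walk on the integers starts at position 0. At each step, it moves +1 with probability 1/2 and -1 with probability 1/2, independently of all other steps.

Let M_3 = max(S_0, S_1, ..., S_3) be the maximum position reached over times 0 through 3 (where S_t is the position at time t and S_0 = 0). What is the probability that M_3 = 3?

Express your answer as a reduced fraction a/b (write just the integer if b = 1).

Answer: 1/8

Derivation:
Let M_3 = max(S_0,...,S_3). Use the reflection principle: for j ≥ 1, #{paths with M_3 ≥ j} = #{S_3 ≥ j} + #{S_3 ≥ j+1}.
By reflection, #{M_3 ≥ 3} = #{S_3 ≥ 3} + #{S_3 ≥ 4} = 1 + 0 = 1.
#{M_3 ≥ 4} = #{S_3 ≥ 4} + #{S_3 ≥ 5} = 0 + 0 = 0.
#{M_3 = 3} = 1 - 0 = 1.
P(M_3 = 3) = 1/8 = 1/8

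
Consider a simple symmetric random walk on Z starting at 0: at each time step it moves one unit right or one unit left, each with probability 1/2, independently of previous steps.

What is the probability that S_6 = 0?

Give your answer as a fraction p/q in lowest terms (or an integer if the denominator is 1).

To return to 0 after 6 steps: need exactly 3 steps of +1 and 3 of -1.
Favorable paths: C(6,3) = 20
Total paths: 2^6 = 64
P = 20/64 = 5/16

Answer: 5/16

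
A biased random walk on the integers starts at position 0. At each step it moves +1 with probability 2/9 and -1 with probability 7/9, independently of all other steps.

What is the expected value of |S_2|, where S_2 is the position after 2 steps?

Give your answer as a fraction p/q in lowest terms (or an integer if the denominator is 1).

S_2 takes values m ≡ 0 (mod 2) with |m| ≤ 2; P(S_2=m) = C(2,(2+m)/2) · (2/9)^((2+m)/2) · (7/9)^((2-m)/2).
Distribution: P(S=-2)=49/81, P(S=0)=28/81, P(S=2)=4/81
E[|S_2|] = Σ_m |m|·P(S_2=m) = 106/81

Answer: 106/81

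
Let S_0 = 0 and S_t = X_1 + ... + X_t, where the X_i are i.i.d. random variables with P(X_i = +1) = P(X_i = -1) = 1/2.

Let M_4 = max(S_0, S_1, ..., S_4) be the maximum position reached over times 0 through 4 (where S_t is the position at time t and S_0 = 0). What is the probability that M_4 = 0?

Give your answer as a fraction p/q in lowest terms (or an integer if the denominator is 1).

Answer: 3/8

Derivation:
Let M_4 = max(S_0,...,S_4). Use the reflection principle: for j ≥ 1, #{paths with M_4 ≥ j} = #{S_4 ≥ j} + #{S_4 ≥ j+1}.
P(M_4 ≥ 0) = 1 since S_0 = 0, so #{M_4 ≥ 0} = 16.
#{M_4 ≥ 1} = #{S_4 ≥ 1} + #{S_4 ≥ 2} = 5 + 5 = 10.
#{M_4 = 0} = 16 - 10 = 6.
P(M_4 = 0) = 6/16 = 3/8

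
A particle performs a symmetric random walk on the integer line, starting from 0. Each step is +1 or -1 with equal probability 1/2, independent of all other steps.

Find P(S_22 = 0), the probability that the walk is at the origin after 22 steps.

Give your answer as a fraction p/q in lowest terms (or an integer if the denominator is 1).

Answer: 88179/524288

Derivation:
To return to 0 after 22 steps: need exactly 11 steps of +1 and 11 of -1.
Favorable paths: C(22,11) = 705432
Total paths: 2^22 = 4194304
P = 705432/4194304 = 88179/524288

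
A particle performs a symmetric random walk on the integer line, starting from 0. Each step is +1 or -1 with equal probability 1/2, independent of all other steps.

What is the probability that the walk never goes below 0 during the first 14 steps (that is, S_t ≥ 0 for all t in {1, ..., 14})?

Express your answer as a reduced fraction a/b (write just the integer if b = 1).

Answer: 429/2048

Derivation:
Let f(t,s) = #length-t paths at position s with S_1..S_t all ≥ 0.
f(t,s) = f(t-1,s-1) + f(t-1,s+1) for s ≥ 0; f(t,s) = 0 for s < 0.
t=0: f(0,0)=1
t=1: f(1,1)=1
t=2: f(2,0)=1 f(2,2)=1
t=3: f(3,1)=2 f(3,3)=1
t=4: f(4,0)=2 f(4,2)=3 f(4,4)=1
t=5: f(5,1)=5 f(5,3)=4 f(5,5)=1
t=6: f(6,0)=5 f(6,2)=9 f(6,4)=5 f(6,6)=1
t=7: f(7,1)=14 f(7,3)=14 f(7,5)=6 f(7,7)=1
t=8: f(8,0)=14 f(8,2)=28 f(8,4)=20 f(8,6)=7 f(8,8)=1
t=9: f(9,1)=42 f(9,3)=48 f(9,5)=27 f(9,7)=8 f(9,9)=1
t=10: f(10,0)=42 f(10,2)=90 f(10,4)=75 f(10,6)=35 f(10,8)=9 f(10,10)=1
t=11: f(11,1)=132 f(11,3)=165 f(11,5)=110 f(11,7)=44 f(11,9)=10 f(11,11)=1
t=12: f(12,0)=132 f(12,2)=297 f(12,4)=275 f(12,6)=154 f(12,8)=54 f(12,10)=11 f(12,12)=1
t=13: f(13,1)=429 f(13,3)=572 f(13,5)=429 f(13,7)=208 f(13,9)=65 f(13,11)=12 f(13,13)=1
t=14: f(14,0)=429 f(14,2)=1001 f(14,4)=1001 f(14,6)=637 f(14,8)=273 f(14,10)=77 f(14,12)=13 f(14,14)=1
Σ_s f(14,s) = 3432
P = 3432/16384 = 429/2048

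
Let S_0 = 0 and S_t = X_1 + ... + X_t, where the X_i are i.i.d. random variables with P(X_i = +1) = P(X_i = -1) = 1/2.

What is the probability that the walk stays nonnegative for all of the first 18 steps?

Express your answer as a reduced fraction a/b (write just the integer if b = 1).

Answer: 12155/65536

Derivation:
Let f(t,s) = #length-t paths at position s with S_1..S_t all ≥ 0.
f(t,s) = f(t-1,s-1) + f(t-1,s+1) for s ≥ 0; f(t,s) = 0 for s < 0.
t=0: f(0,0)=1
t=1: f(1,1)=1
t=2: f(2,0)=1 f(2,2)=1
t=3: f(3,1)=2 f(3,3)=1
t=4: f(4,0)=2 f(4,2)=3 f(4,4)=1
t=5: f(5,1)=5 f(5,3)=4 f(5,5)=1
t=6: f(6,0)=5 f(6,2)=9 f(6,4)=5 f(6,6)=1
t=7: f(7,1)=14 f(7,3)=14 f(7,5)=6 f(7,7)=1
t=8: f(8,0)=14 f(8,2)=28 f(8,4)=20 f(8,6)=7 f(8,8)=1
t=9: f(9,1)=42 f(9,3)=48 f(9,5)=27 f(9,7)=8 f(9,9)=1
t=10: f(10,0)=42 f(10,2)=90 f(10,4)=75 f(10,6)=35 f(10,8)=9 f(10,10)=1
t=11: f(11,1)=132 f(11,3)=165 f(11,5)=110 f(11,7)=44 f(11,9)=10 f(11,11)=1
t=12: f(12,0)=132 f(12,2)=297 f(12,4)=275 f(12,6)=154 f(12,8)=54 f(12,10)=11 f(12,12)=1
t=13: f(13,1)=429 f(13,3)=572 f(13,5)=429 f(13,7)=208 f(13,9)=65 f(13,11)=12 f(13,13)=1
t=14: f(14,0)=429 f(14,2)=1001 f(14,4)=1001 f(14,6)=637 f(14,8)=273 f(14,10)=77 f(14,12)=13 f(14,14)=1
t=15: f(15,1)=1430 f(15,3)=2002 f(15,5)=1638 f(15,7)=910 f(15,9)=350 f(15,11)=90 f(15,13)=14 f(15,15)=1
t=16: f(16,0)=1430 f(16,2)=3432 f(16,4)=3640 f(16,6)=2548 f(16,8)=1260 f(16,10)=440 f(16,12)=104 f(16,14)=15 f(16,16)=1
t=17: f(17,1)=4862 f(17,3)=7072 f(17,5)=6188 f(17,7)=3808 f(17,9)=1700 f(17,11)=544 f(17,13)=119 f(17,15)=16 f(17,17)=1
t=18: f(18,0)=4862 f(18,2)=11934 f(18,4)=13260 f(18,6)=9996 f(18,8)=5508 f(18,10)=2244 f(18,12)=663 f(18,14)=135 f(18,16)=17 f(18,18)=1
Σ_s f(18,s) = 48620
P = 48620/262144 = 12155/65536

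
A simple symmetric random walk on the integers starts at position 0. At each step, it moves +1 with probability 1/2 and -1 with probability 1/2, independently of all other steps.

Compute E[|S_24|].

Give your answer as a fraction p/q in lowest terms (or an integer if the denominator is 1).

S_24 takes values m ≡ 0 (mod 2) with |m| ≤ 24; P(S_24=m) = C(24,(24+m)/2)/2^24.
Total paths: 2^24 = 16777216
Distribution: P(S=-24)=1/16777216, P(S=-22)=24/16777216, P(S=-20)=276/16777216, P(S=-18)=2024/16777216, P(S=-16)=10626/16777216, P(S=-14)=42504/16777216, P(S=-12)=134596/16777216, P(S=-10)=346104/16777216, P(S=-8)=735471/16777216, P(S=-6)=1307504/16777216, P(S=-4)=1961256/16777216, P(S=-2)=2496144/16777216, P(S=0)=2704156/16777216, P(S=2)=2496144/16777216, P(S=4)=1961256/16777216, P(S=6)=1307504/16777216, P(S=8)=735471/16777216, P(S=10)=346104/16777216, P(S=12)=134596/16777216, P(S=14)=42504/16777216, P(S=16)=10626/16777216, P(S=18)=2024/16777216, P(S=20)=276/16777216, P(S=22)=24/16777216, P(S=24)=1/16777216
E[|S_24|] = Σ_m |m|·P(S_24=m) = 64899744/16777216 = 2028117/524288

Answer: 2028117/524288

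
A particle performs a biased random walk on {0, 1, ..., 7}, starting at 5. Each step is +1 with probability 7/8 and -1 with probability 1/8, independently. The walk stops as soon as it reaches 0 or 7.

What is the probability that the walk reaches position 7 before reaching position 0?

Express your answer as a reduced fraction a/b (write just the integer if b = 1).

Biased walk: p = 7/8, q = 1/8, r = q/p = 1/7
Gambler's ruin: P(hit 7 before 0 | start at 5) = (1 - r^a)/(1 - r^N)
r^5 = 1/16807; r^7 = 1/823543
P = (1 - 1/16807) / (1 - 1/823543) = 16806/16807 / 823542/823543 = 137249/137257

Answer: 137249/137257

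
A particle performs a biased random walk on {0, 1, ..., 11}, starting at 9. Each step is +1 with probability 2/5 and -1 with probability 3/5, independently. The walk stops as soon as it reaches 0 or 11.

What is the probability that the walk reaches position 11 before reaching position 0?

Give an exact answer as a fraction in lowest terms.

Answer: 76684/175099

Derivation:
Biased walk: p = 2/5, q = 3/5, r = q/p = 3/2
Gambler's ruin: P(hit 11 before 0 | start at 9) = (1 - r^a)/(1 - r^N)
r^9 = 19683/512; r^11 = 177147/2048
P = (1 - 19683/512) / (1 - 177147/2048) = -19171/512 / -175099/2048 = 76684/175099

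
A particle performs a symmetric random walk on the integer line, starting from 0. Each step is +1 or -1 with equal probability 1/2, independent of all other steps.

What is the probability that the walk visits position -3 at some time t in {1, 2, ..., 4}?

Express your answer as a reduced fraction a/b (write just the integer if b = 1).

Count via complement. Let g(t,s) = #length-t paths at position s with S_1..S_t all ≠ -3.
g(t,s) = g(t-1,s-1) + g(t-1,s+1) for s ≠ -3; g(t,-3) = 0.
t=0: g(0,0)=1
t=1: g(1,-1)=1 g(1,1)=1
t=2: g(2,-2)=1 g(2,0)=2 g(2,2)=1
t=3: g(3,-1)=3 g(3,1)=3 g(3,3)=1
t=4: g(4,-2)=3 g(4,0)=6 g(4,2)=4 g(4,4)=1
Paths never hitting -3: Σ_s g(4,s) = 14
Paths hitting -3: 2^4 - 14 = 2
P = 2/16 = 1/8

Answer: 1/8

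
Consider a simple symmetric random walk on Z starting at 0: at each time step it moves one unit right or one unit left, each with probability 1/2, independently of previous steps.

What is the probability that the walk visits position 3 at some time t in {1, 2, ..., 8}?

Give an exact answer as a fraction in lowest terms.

Count via complement. Let g(t,s) = #length-t paths at position s with S_1..S_t all ≠ 3.
g(t,s) = g(t-1,s-1) + g(t-1,s+1) for s ≠ 3; g(t,3) = 0.
t=0: g(0,0)=1
t=1: g(1,-1)=1 g(1,1)=1
t=2: g(2,-2)=1 g(2,0)=2 g(2,2)=1
t=3: g(3,-3)=1 g(3,-1)=3 g(3,1)=3
t=4: g(4,-4)=1 g(4,-2)=4 g(4,0)=6 g(4,2)=3
t=5: g(5,-5)=1 g(5,-3)=5 g(5,-1)=10 g(5,1)=9
t=6: g(6,-6)=1 g(6,-4)=6 g(6,-2)=15 g(6,0)=19 g(6,2)=9
t=7: g(7,-7)=1 g(7,-5)=7 g(7,-3)=21 g(7,-1)=34 g(7,1)=28
t=8: g(8,-8)=1 g(8,-6)=8 g(8,-4)=28 g(8,-2)=55 g(8,0)=62 g(8,2)=28
Paths never hitting 3: Σ_s g(8,s) = 182
Paths hitting 3: 2^8 - 182 = 74
P = 74/256 = 37/128

Answer: 37/128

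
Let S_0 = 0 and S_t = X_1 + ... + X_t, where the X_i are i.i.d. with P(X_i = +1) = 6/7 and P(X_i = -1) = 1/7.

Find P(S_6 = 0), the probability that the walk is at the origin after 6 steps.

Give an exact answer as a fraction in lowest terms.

To be at 0 after 6 steps: need exactly 3 steps of +1 and 3 of -1.
Number of such sequences: C(6,3) = 20
Each has probability (6/7)^3 · (1/7)^3 = 216/117649
P = 20 · 216/117649 = 4320/117649

Answer: 4320/117649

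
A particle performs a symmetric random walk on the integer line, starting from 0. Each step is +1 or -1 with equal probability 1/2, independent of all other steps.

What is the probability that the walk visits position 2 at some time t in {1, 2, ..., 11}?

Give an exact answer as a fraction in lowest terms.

Answer: 281/512

Derivation:
Count via complement. Let g(t,s) = #length-t paths at position s with S_1..S_t all ≠ 2.
g(t,s) = g(t-1,s-1) + g(t-1,s+1) for s ≠ 2; g(t,2) = 0.
t=0: g(0,0)=1
t=1: g(1,-1)=1 g(1,1)=1
t=2: g(2,-2)=1 g(2,0)=2
t=3: g(3,-3)=1 g(3,-1)=3 g(3,1)=2
t=4: g(4,-4)=1 g(4,-2)=4 g(4,0)=5
t=5: g(5,-5)=1 g(5,-3)=5 g(5,-1)=9 g(5,1)=5
t=6: g(6,-6)=1 g(6,-4)=6 g(6,-2)=14 g(6,0)=14
t=7: g(7,-7)=1 g(7,-5)=7 g(7,-3)=20 g(7,-1)=28 g(7,1)=14
t=8: g(8,-8)=1 g(8,-6)=8 g(8,-4)=27 g(8,-2)=48 g(8,0)=42
t=9: g(9,-9)=1 g(9,-7)=9 g(9,-5)=35 g(9,-3)=75 g(9,-1)=90 g(9,1)=42
t=10: g(10,-10)=1 g(10,-8)=10 g(10,-6)=44 g(10,-4)=110 g(10,-2)=165 g(10,0)=132
t=11: g(11,-11)=1 g(11,-9)=11 g(11,-7)=54 g(11,-5)=154 g(11,-3)=275 g(11,-1)=297 g(11,1)=132
Paths never hitting 2: Σ_s g(11,s) = 924
Paths hitting 2: 2^11 - 924 = 1124
P = 1124/2048 = 281/512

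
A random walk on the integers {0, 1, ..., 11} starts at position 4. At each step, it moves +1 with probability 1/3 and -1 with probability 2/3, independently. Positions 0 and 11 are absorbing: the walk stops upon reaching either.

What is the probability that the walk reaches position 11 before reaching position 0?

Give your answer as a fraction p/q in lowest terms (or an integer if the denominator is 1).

Answer: 15/2047

Derivation:
Biased walk: p = 1/3, q = 2/3, r = q/p = 2
Gambler's ruin: P(hit 11 before 0 | start at 4) = (1 - r^a)/(1 - r^N)
r^4 = 16; r^11 = 2048
P = (1 - 16) / (1 - 2048) = -15 / -2047 = 15/2047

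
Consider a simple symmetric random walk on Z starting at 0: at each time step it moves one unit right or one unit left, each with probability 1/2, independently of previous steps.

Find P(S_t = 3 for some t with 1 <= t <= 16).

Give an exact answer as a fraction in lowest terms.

Answer: 14893/32768

Derivation:
Count via complement. Let g(t,s) = #length-t paths at position s with S_1..S_t all ≠ 3.
g(t,s) = g(t-1,s-1) + g(t-1,s+1) for s ≠ 3; g(t,3) = 0.
t=0: g(0,0)=1
t=1: g(1,-1)=1 g(1,1)=1
t=2: g(2,-2)=1 g(2,0)=2 g(2,2)=1
t=3: g(3,-3)=1 g(3,-1)=3 g(3,1)=3
t=4: g(4,-4)=1 g(4,-2)=4 g(4,0)=6 g(4,2)=3
t=5: g(5,-5)=1 g(5,-3)=5 g(5,-1)=10 g(5,1)=9
t=6: g(6,-6)=1 g(6,-4)=6 g(6,-2)=15 g(6,0)=19 g(6,2)=9
t=7: g(7,-7)=1 g(7,-5)=7 g(7,-3)=21 g(7,-1)=34 g(7,1)=28
t=8: g(8,-8)=1 g(8,-6)=8 g(8,-4)=28 g(8,-2)=55 g(8,0)=62 g(8,2)=28
t=9: g(9,-9)=1 g(9,-7)=9 g(9,-5)=36 g(9,-3)=83 g(9,-1)=117 g(9,1)=90
t=10: g(10,-10)=1 g(10,-8)=10 g(10,-6)=45 g(10,-4)=119 g(10,-2)=200 g(10,0)=207 g(10,2)=90
t=11: g(11,-11)=1 g(11,-9)=11 g(11,-7)=55 g(11,-5)=164 g(11,-3)=319 g(11,-1)=407 g(11,1)=297
t=12: g(12,-12)=1 g(12,-10)=12 g(12,-8)=66 g(12,-6)=219 g(12,-4)=483 g(12,-2)=726 g(12,0)=704 g(12,2)=297
t=13: g(13,-13)=1 g(13,-11)=13 g(13,-9)=78 g(13,-7)=285 g(13,-5)=702 g(13,-3)=1209 g(13,-1)=1430 g(13,1)=1001
t=14: g(14,-14)=1 g(14,-12)=14 g(14,-10)=91 g(14,-8)=363 g(14,-6)=987 g(14,-4)=1911 g(14,-2)=2639 g(14,0)=2431 g(14,2)=1001
t=15: g(15,-15)=1 g(15,-13)=15 g(15,-11)=105 g(15,-9)=454 g(15,-7)=1350 g(15,-5)=2898 g(15,-3)=4550 g(15,-1)=5070 g(15,1)=3432
t=16: g(16,-16)=1 g(16,-14)=16 g(16,-12)=120 g(16,-10)=559 g(16,-8)=1804 g(16,-6)=4248 g(16,-4)=7448 g(16,-2)=9620 g(16,0)=8502 g(16,2)=3432
Paths never hitting 3: Σ_s g(16,s) = 35750
Paths hitting 3: 2^16 - 35750 = 29786
P = 29786/65536 = 14893/32768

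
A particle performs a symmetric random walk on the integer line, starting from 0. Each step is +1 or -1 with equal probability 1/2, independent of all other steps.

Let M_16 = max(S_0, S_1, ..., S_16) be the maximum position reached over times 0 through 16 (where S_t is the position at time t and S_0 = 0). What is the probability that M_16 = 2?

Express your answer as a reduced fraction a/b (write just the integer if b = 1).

Let M_16 = max(S_0,...,S_16). Use the reflection principle: for j ≥ 1, #{paths with M_16 ≥ j} = #{S_16 ≥ j} + #{S_16 ≥ j+1}.
By reflection, #{M_16 ≥ 2} = #{S_16 ≥ 2} + #{S_16 ≥ 3} = 26333 + 14893 = 41226.
#{M_16 ≥ 3} = #{S_16 ≥ 3} + #{S_16 ≥ 4} = 14893 + 14893 = 29786.
#{M_16 = 2} = 41226 - 29786 = 11440.
P(M_16 = 2) = 11440/65536 = 715/4096

Answer: 715/4096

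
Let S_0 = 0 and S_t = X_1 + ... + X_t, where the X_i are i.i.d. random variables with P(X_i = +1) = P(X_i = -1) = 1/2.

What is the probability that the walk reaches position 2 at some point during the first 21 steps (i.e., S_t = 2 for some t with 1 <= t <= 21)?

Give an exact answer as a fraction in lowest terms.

Answer: 173965/262144

Derivation:
Count via complement. Let g(t,s) = #length-t paths at position s with S_1..S_t all ≠ 2.
g(t,s) = g(t-1,s-1) + g(t-1,s+1) for s ≠ 2; g(t,2) = 0.
t=0: g(0,0)=1
t=1: g(1,-1)=1 g(1,1)=1
t=2: g(2,-2)=1 g(2,0)=2
t=3: g(3,-3)=1 g(3,-1)=3 g(3,1)=2
t=4: g(4,-4)=1 g(4,-2)=4 g(4,0)=5
t=5: g(5,-5)=1 g(5,-3)=5 g(5,-1)=9 g(5,1)=5
t=6: g(6,-6)=1 g(6,-4)=6 g(6,-2)=14 g(6,0)=14
t=7: g(7,-7)=1 g(7,-5)=7 g(7,-3)=20 g(7,-1)=28 g(7,1)=14
t=8: g(8,-8)=1 g(8,-6)=8 g(8,-4)=27 g(8,-2)=48 g(8,0)=42
t=9: g(9,-9)=1 g(9,-7)=9 g(9,-5)=35 g(9,-3)=75 g(9,-1)=90 g(9,1)=42
t=10: g(10,-10)=1 g(10,-8)=10 g(10,-6)=44 g(10,-4)=110 g(10,-2)=165 g(10,0)=132
t=11: g(11,-11)=1 g(11,-9)=11 g(11,-7)=54 g(11,-5)=154 g(11,-3)=275 g(11,-1)=297 g(11,1)=132
t=12: g(12,-12)=1 g(12,-10)=12 g(12,-8)=65 g(12,-6)=208 g(12,-4)=429 g(12,-2)=572 g(12,0)=429
t=13: g(13,-13)=1 g(13,-11)=13 g(13,-9)=77 g(13,-7)=273 g(13,-5)=637 g(13,-3)=1001 g(13,-1)=1001 g(13,1)=429
t=14: g(14,-14)=1 g(14,-12)=14 g(14,-10)=90 g(14,-8)=350 g(14,-6)=910 g(14,-4)=1638 g(14,-2)=2002 g(14,0)=1430
t=15: g(15,-15)=1 g(15,-13)=15 g(15,-11)=104 g(15,-9)=440 g(15,-7)=1260 g(15,-5)=2548 g(15,-3)=3640 g(15,-1)=3432 g(15,1)=1430
t=16: g(16,-16)=1 g(16,-14)=16 g(16,-12)=119 g(16,-10)=544 g(16,-8)=1700 g(16,-6)=3808 g(16,-4)=6188 g(16,-2)=7072 g(16,0)=4862
t=17: g(17,-17)=1 g(17,-15)=17 g(17,-13)=135 g(17,-11)=663 g(17,-9)=2244 g(17,-7)=5508 g(17,-5)=9996 g(17,-3)=13260 g(17,-1)=11934 g(17,1)=4862
t=18: g(18,-18)=1 g(18,-16)=18 g(18,-14)=152 g(18,-12)=798 g(18,-10)=2907 g(18,-8)=7752 g(18,-6)=15504 g(18,-4)=23256 g(18,-2)=25194 g(18,0)=16796
t=19: g(19,-19)=1 g(19,-17)=19 g(19,-15)=170 g(19,-13)=950 g(19,-11)=3705 g(19,-9)=10659 g(19,-7)=23256 g(19,-5)=38760 g(19,-3)=48450 g(19,-1)=41990 g(19,1)=16796
t=20: g(20,-20)=1 g(20,-18)=20 g(20,-16)=189 g(20,-14)=1120 g(20,-12)=4655 g(20,-10)=14364 g(20,-8)=33915 g(20,-6)=62016 g(20,-4)=87210 g(20,-2)=90440 g(20,0)=58786
t=21: g(21,-21)=1 g(21,-19)=21 g(21,-17)=209 g(21,-15)=1309 g(21,-13)=5775 g(21,-11)=19019 g(21,-9)=48279 g(21,-7)=95931 g(21,-5)=149226 g(21,-3)=177650 g(21,-1)=149226 g(21,1)=58786
Paths never hitting 2: Σ_s g(21,s) = 705432
Paths hitting 2: 2^21 - 705432 = 1391720
P = 1391720/2097152 = 173965/262144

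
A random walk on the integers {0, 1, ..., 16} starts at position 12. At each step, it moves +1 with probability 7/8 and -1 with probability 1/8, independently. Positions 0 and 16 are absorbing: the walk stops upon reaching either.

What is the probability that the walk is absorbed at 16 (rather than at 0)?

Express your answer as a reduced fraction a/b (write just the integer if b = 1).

Biased walk: p = 7/8, q = 1/8, r = q/p = 1/7
Gambler's ruin: P(hit 16 before 0 | start at 12) = (1 - r^a)/(1 - r^N)
r^12 = 1/13841287201; r^16 = 1/33232930569601
P = (1 - 1/13841287201) / (1 - 1/33232930569601) = 13841287200/13841287201 / 33232930569600/33232930569601 = 13847054403/13847054404

Answer: 13847054403/13847054404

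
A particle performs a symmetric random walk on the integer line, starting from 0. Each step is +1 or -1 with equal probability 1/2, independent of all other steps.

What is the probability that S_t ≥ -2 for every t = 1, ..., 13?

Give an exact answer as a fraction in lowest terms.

Let f(t,s) = #length-t paths at position s with S_1..S_t all ≥ -2.
f(t,s) = f(t-1,s-1) + f(t-1,s+1) for s ≥ -2; f(t,s) = 0 for s < -2.
t=0: f(0,0)=1
t=1: f(1,-1)=1 f(1,1)=1
t=2: f(2,-2)=1 f(2,0)=2 f(2,2)=1
t=3: f(3,-1)=3 f(3,1)=3 f(3,3)=1
t=4: f(4,-2)=3 f(4,0)=6 f(4,2)=4 f(4,4)=1
t=5: f(5,-1)=9 f(5,1)=10 f(5,3)=5 f(5,5)=1
t=6: f(6,-2)=9 f(6,0)=19 f(6,2)=15 f(6,4)=6 f(6,6)=1
t=7: f(7,-1)=28 f(7,1)=34 f(7,3)=21 f(7,5)=7 f(7,7)=1
t=8: f(8,-2)=28 f(8,0)=62 f(8,2)=55 f(8,4)=28 f(8,6)=8 f(8,8)=1
t=9: f(9,-1)=90 f(9,1)=117 f(9,3)=83 f(9,5)=36 f(9,7)=9 f(9,9)=1
t=10: f(10,-2)=90 f(10,0)=207 f(10,2)=200 f(10,4)=119 f(10,6)=45 f(10,8)=10 f(10,10)=1
t=11: f(11,-1)=297 f(11,1)=407 f(11,3)=319 f(11,5)=164 f(11,7)=55 f(11,9)=11 f(11,11)=1
t=12: f(12,-2)=297 f(12,0)=704 f(12,2)=726 f(12,4)=483 f(12,6)=219 f(12,8)=66 f(12,10)=12 f(12,12)=1
t=13: f(13,-1)=1001 f(13,1)=1430 f(13,3)=1209 f(13,5)=702 f(13,7)=285 f(13,9)=78 f(13,11)=13 f(13,13)=1
Σ_s f(13,s) = 4719
P = 4719/8192 = 4719/8192

Answer: 4719/8192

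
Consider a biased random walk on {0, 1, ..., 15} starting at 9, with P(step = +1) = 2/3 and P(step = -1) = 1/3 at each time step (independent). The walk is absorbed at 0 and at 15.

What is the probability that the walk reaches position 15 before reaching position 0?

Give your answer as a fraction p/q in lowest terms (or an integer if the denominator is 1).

Biased walk: p = 2/3, q = 1/3, r = q/p = 1/2
Gambler's ruin: P(hit 15 before 0 | start at 9) = (1 - r^a)/(1 - r^N)
r^9 = 1/512; r^15 = 1/32768
P = (1 - 1/512) / (1 - 1/32768) = 511/512 / 32767/32768 = 4672/4681

Answer: 4672/4681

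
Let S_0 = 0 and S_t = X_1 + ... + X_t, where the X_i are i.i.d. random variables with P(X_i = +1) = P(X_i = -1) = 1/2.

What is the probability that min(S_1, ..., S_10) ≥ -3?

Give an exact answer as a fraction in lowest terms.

Let f(t,s) = #length-t paths at position s with S_1..S_t all ≥ -3.
f(t,s) = f(t-1,s-1) + f(t-1,s+1) for s ≥ -3; f(t,s) = 0 for s < -3.
t=0: f(0,0)=1
t=1: f(1,-1)=1 f(1,1)=1
t=2: f(2,-2)=1 f(2,0)=2 f(2,2)=1
t=3: f(3,-3)=1 f(3,-1)=3 f(3,1)=3 f(3,3)=1
t=4: f(4,-2)=4 f(4,0)=6 f(4,2)=4 f(4,4)=1
t=5: f(5,-3)=4 f(5,-1)=10 f(5,1)=10 f(5,3)=5 f(5,5)=1
t=6: f(6,-2)=14 f(6,0)=20 f(6,2)=15 f(6,4)=6 f(6,6)=1
t=7: f(7,-3)=14 f(7,-1)=34 f(7,1)=35 f(7,3)=21 f(7,5)=7 f(7,7)=1
t=8: f(8,-2)=48 f(8,0)=69 f(8,2)=56 f(8,4)=28 f(8,6)=8 f(8,8)=1
t=9: f(9,-3)=48 f(9,-1)=117 f(9,1)=125 f(9,3)=84 f(9,5)=36 f(9,7)=9 f(9,9)=1
t=10: f(10,-2)=165 f(10,0)=242 f(10,2)=209 f(10,4)=120 f(10,6)=45 f(10,8)=10 f(10,10)=1
Σ_s f(10,s) = 792
P = 792/1024 = 99/128

Answer: 99/128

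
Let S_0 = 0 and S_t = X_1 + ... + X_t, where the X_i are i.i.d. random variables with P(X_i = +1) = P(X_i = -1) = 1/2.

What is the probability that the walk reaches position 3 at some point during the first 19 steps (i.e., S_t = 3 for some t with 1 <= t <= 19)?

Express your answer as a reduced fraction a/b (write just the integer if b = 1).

Answer: 131975/262144

Derivation:
Count via complement. Let g(t,s) = #length-t paths at position s with S_1..S_t all ≠ 3.
g(t,s) = g(t-1,s-1) + g(t-1,s+1) for s ≠ 3; g(t,3) = 0.
t=0: g(0,0)=1
t=1: g(1,-1)=1 g(1,1)=1
t=2: g(2,-2)=1 g(2,0)=2 g(2,2)=1
t=3: g(3,-3)=1 g(3,-1)=3 g(3,1)=3
t=4: g(4,-4)=1 g(4,-2)=4 g(4,0)=6 g(4,2)=3
t=5: g(5,-5)=1 g(5,-3)=5 g(5,-1)=10 g(5,1)=9
t=6: g(6,-6)=1 g(6,-4)=6 g(6,-2)=15 g(6,0)=19 g(6,2)=9
t=7: g(7,-7)=1 g(7,-5)=7 g(7,-3)=21 g(7,-1)=34 g(7,1)=28
t=8: g(8,-8)=1 g(8,-6)=8 g(8,-4)=28 g(8,-2)=55 g(8,0)=62 g(8,2)=28
t=9: g(9,-9)=1 g(9,-7)=9 g(9,-5)=36 g(9,-3)=83 g(9,-1)=117 g(9,1)=90
t=10: g(10,-10)=1 g(10,-8)=10 g(10,-6)=45 g(10,-4)=119 g(10,-2)=200 g(10,0)=207 g(10,2)=90
t=11: g(11,-11)=1 g(11,-9)=11 g(11,-7)=55 g(11,-5)=164 g(11,-3)=319 g(11,-1)=407 g(11,1)=297
t=12: g(12,-12)=1 g(12,-10)=12 g(12,-8)=66 g(12,-6)=219 g(12,-4)=483 g(12,-2)=726 g(12,0)=704 g(12,2)=297
t=13: g(13,-13)=1 g(13,-11)=13 g(13,-9)=78 g(13,-7)=285 g(13,-5)=702 g(13,-3)=1209 g(13,-1)=1430 g(13,1)=1001
t=14: g(14,-14)=1 g(14,-12)=14 g(14,-10)=91 g(14,-8)=363 g(14,-6)=987 g(14,-4)=1911 g(14,-2)=2639 g(14,0)=2431 g(14,2)=1001
t=15: g(15,-15)=1 g(15,-13)=15 g(15,-11)=105 g(15,-9)=454 g(15,-7)=1350 g(15,-5)=2898 g(15,-3)=4550 g(15,-1)=5070 g(15,1)=3432
t=16: g(16,-16)=1 g(16,-14)=16 g(16,-12)=120 g(16,-10)=559 g(16,-8)=1804 g(16,-6)=4248 g(16,-4)=7448 g(16,-2)=9620 g(16,0)=8502 g(16,2)=3432
t=17: g(17,-17)=1 g(17,-15)=17 g(17,-13)=136 g(17,-11)=679 g(17,-9)=2363 g(17,-7)=6052 g(17,-5)=11696 g(17,-3)=17068 g(17,-1)=18122 g(17,1)=11934
t=18: g(18,-18)=1 g(18,-16)=18 g(18,-14)=153 g(18,-12)=815 g(18,-10)=3042 g(18,-8)=8415 g(18,-6)=17748 g(18,-4)=28764 g(18,-2)=35190 g(18,0)=30056 g(18,2)=11934
t=19: g(19,-19)=1 g(19,-17)=19 g(19,-15)=171 g(19,-13)=968 g(19,-11)=3857 g(19,-9)=11457 g(19,-7)=26163 g(19,-5)=46512 g(19,-3)=63954 g(19,-1)=65246 g(19,1)=41990
Paths never hitting 3: Σ_s g(19,s) = 260338
Paths hitting 3: 2^19 - 260338 = 263950
P = 263950/524288 = 131975/262144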